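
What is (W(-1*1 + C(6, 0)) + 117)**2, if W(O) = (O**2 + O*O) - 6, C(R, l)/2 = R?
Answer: 124609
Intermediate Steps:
C(R, l) = 2*R
W(O) = -6 + 2*O**2 (W(O) = (O**2 + O**2) - 6 = 2*O**2 - 6 = -6 + 2*O**2)
(W(-1*1 + C(6, 0)) + 117)**2 = ((-6 + 2*(-1*1 + 2*6)**2) + 117)**2 = ((-6 + 2*(-1 + 12)**2) + 117)**2 = ((-6 + 2*11**2) + 117)**2 = ((-6 + 2*121) + 117)**2 = ((-6 + 242) + 117)**2 = (236 + 117)**2 = 353**2 = 124609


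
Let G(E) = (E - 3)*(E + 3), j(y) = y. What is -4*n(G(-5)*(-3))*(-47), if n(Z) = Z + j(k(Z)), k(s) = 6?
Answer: -7896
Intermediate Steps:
G(E) = (-3 + E)*(3 + E)
n(Z) = 6 + Z (n(Z) = Z + 6 = 6 + Z)
-4*n(G(-5)*(-3))*(-47) = -4*(6 + (-9 + (-5)**2)*(-3))*(-47) = -4*(6 + (-9 + 25)*(-3))*(-47) = -4*(6 + 16*(-3))*(-47) = -4*(6 - 48)*(-47) = -4*(-42)*(-47) = 168*(-47) = -7896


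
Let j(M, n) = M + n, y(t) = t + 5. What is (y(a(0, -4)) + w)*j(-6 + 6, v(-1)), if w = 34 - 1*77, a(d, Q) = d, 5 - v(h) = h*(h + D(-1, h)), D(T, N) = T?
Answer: -114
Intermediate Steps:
v(h) = 5 - h*(-1 + h) (v(h) = 5 - h*(h - 1) = 5 - h*(-1 + h))
y(t) = 5 + t
w = -43 (w = 34 - 77 = -43)
(y(a(0, -4)) + w)*j(-6 + 6, v(-1)) = ((5 + 0) - 43)*((-6 + 6) + (5 - 1 - 1*(-1)²)) = (5 - 43)*(0 + (5 - 1 - 1*1)) = -38*(0 + (5 - 1 - 1)) = -38*(0 + 3) = -38*3 = -114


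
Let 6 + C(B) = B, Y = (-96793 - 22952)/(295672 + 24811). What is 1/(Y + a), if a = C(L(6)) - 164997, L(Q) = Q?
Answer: -320483/52878853296 ≈ -6.0607e-6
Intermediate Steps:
Y = -119745/320483 ≈ -0.37364
C(B) = -6 + B
a = -164997 (a = (-6 + 6) - 164997 = 0 - 164997 = -164997)
1/(Y + a) = 1/(-119745/320483 - 164997) = 1/(-52878853296/320483) = -320483/52878853296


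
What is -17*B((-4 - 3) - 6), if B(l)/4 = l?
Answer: 884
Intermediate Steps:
B(l) = 4*l
-17*B((-4 - 3) - 6) = -68*((-4 - 3) - 6) = -68*(-7 - 6) = -68*(-13) = -17*(-52) = 884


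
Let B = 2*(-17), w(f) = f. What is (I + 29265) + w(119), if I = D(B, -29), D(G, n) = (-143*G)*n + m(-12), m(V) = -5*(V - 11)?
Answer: -111499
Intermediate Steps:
B = -34
m(V) = 55 - 5*V (m(V) = -5*(-11 + V) = 55 - 5*V)
D(G, n) = 115 - 143*G*n (D(G, n) = (-143*G)*n + (55 - 5*(-12)) = -143*G*n + (55 + 60) = -143*G*n + 115 = 115 - 143*G*n)
I = -140883 (I = 115 - 143*(-34)*(-29) = 115 - 140998 = -140883)
(I + 29265) + w(119) = (-140883 + 29265) + 119 = -111618 + 119 = -111499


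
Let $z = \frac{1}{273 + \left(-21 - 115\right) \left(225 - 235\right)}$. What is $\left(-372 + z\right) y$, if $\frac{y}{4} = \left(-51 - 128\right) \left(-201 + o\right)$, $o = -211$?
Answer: $- \frac{179200265200}{1633} \approx -1.0974 \cdot 10^{8}$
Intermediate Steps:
$z = \frac{1}{1633}$ ($z = \frac{1}{273 - -1360} = \frac{1}{273 + 1360} = \frac{1}{1633} \approx 0.00061237$)
$y = 294992$ ($y = 4 \left(-51 - 128\right) \left(-201 - 211\right) = 4 \left(\left(-179\right) \left(-412\right)\right) = 4 \cdot 73748 = 294992$)
$\left(-372 + z\right) y = \left(-372 + \frac{1}{1633}\right) 294992 = \left(- \frac{607475}{1633}\right) 294992 = - \frac{179200265200}{1633}$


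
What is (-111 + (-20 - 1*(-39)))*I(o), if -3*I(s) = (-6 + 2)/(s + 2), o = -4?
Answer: 184/3 ≈ 61.333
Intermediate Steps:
I(s) = 4/(3*(2 + s)) (I(s) = -(-6 + 2)/(3*(s + 2)) = -(-4)/(3*(2 + s)) = 4/(3*(2 + s)))
(-111 + (-20 - 1*(-39)))*I(o) = (-111 + (-20 - 1*(-39)))*(4/(3*(2 - 4))) = (-111 + (-20 + 39))*((4/3)/(-2)) = (-111 + 19)*((4/3)*(-½)) = -92*(-⅔) = 184/3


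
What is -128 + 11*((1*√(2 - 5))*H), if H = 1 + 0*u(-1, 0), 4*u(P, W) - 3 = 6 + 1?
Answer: -128 + 11*I*√3 ≈ -128.0 + 19.053*I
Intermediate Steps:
u(P, W) = 5/2 (u(P, W) = ¾ + (6 + 1)/4 = ¾ + (¼)*7 = ¾ + 7/4 = 5/2)
H = 1 (H = 1 + 0*(5/2) = 1 + 0 = 1)
-128 + 11*((1*√(2 - 5))*H) = -128 + 11*((1*√(2 - 5))*1) = -128 + 11*((1*√(-3))*1) = -128 + 11*((1*(I*√3))*1) = -128 + 11*((I*√3)*1) = -128 + 11*(I*√3) = -128 + 11*I*√3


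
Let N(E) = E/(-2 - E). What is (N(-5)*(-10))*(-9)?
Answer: -150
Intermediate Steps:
(N(-5)*(-10))*(-9) = (-1*(-5)/(2 - 5)*(-10))*(-9) = (-1*(-5)/(-3)*(-10))*(-9) = (-1*(-5)*(-⅓)*(-10))*(-9) = -5/3*(-10)*(-9) = (50/3)*(-9) = -150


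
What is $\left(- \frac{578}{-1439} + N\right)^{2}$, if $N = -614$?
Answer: $\frac{779632489024}{2070721} \approx 3.765 \cdot 10^{5}$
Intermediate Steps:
$\left(- \frac{578}{-1439} + N\right)^{2} = \left(- \frac{578}{-1439} - 614\right)^{2} = \left(\left(-578\right) \left(- \frac{1}{1439}\right) - 614\right)^{2} = \left(\frac{578}{1439} - 614\right)^{2} = \left(- \frac{882968}{1439}\right)^{2} = \frac{779632489024}{2070721}$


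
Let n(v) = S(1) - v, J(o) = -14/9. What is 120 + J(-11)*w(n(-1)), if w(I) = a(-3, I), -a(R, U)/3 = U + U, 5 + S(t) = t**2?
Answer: 92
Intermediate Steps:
S(t) = -5 + t**2
J(o) = -14/9 (J(o) = -14*1/9 = -14/9)
a(R, U) = -6*U (a(R, U) = -3*(U + U) = -6*U)
n(v) = -4 - v (n(v) = (-5 + 1**2) - v = (-5 + 1) - v = -4 - v)
w(I) = -6*I
120 + J(-11)*w(n(-1)) = 120 - (-28)*(-4 - 1*(-1))/3 = 120 - (-28)*(-4 + 1)/3 = 120 - (-28)*(-3)/3 = 120 - 14/9*18 = 120 - 28 = 92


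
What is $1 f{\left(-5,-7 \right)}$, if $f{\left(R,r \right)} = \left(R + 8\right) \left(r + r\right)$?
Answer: $-42$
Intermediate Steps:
$f{\left(R,r \right)} = 2 r \left(8 + R\right)$ ($f{\left(R,r \right)} = \left(8 + R\right) 2 r = 2 r \left(8 + R\right)$)
$1 f{\left(-5,-7 \right)} = 1 \cdot 2 \left(-7\right) \left(8 - 5\right) = 1 \cdot 2 \left(-7\right) 3 = 1 \left(-42\right) = -42$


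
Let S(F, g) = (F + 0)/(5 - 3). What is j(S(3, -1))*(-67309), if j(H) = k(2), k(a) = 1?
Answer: -67309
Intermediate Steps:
S(F, g) = F/2
j(H) = 1
j(S(3, -1))*(-67309) = 1*(-67309) = -67309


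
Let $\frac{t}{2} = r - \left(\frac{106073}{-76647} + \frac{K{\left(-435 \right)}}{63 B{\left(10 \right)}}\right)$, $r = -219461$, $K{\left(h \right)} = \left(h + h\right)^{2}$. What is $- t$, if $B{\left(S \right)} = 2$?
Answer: $\frac{241938909416}{536529} \approx 4.5093 \cdot 10^{5}$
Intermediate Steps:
$K{\left(h \right)} = 4 h^{2}$ ($K{\left(h \right)} = \left(2 h\right)^{2} = 4 h^{2}$)
$t = - \frac{241938909416}{536529}$ ($t = 2 \left(-219461 - \left(\frac{106073}{-76647} + \frac{4 \left(-435\right)^{2}}{63 \cdot 2}\right)\right) = 2 \left(-219461 - \left(106073 \left(- \frac{1}{76647}\right) + \frac{4 \cdot 189225}{126}\right)\right) = 2 \left(-219461 - \left(- \frac{106073}{76647} + 756900 \cdot \frac{1}{126}\right)\right) = 2 \left(-219461 - \left(- \frac{106073}{76647} + \frac{42050}{7}\right)\right) = 2 \left(-219461 - \frac{3222263839}{536529}\right) = 2 \left(- \frac{120969454708}{536529}\right) = - \frac{241938909416}{536529} \approx -4.5093 \cdot 10^{5}$)
$- t = \left(-1\right) \left(- \frac{241938909416}{536529}\right) = \frac{241938909416}{536529}$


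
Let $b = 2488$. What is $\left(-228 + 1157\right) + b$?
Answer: $3417$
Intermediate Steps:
$\left(-228 + 1157\right) + b = \left(-228 + 1157\right) + 2488 = 929 + 2488 = 3417$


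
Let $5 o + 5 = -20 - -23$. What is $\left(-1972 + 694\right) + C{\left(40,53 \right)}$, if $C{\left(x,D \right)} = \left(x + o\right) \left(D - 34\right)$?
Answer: $- \frac{2628}{5} \approx -525.6$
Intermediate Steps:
$o = - \frac{2}{5}$ ($o = -1 + \frac{-20 - -23}{5} = -1 + \frac{-20 + 23}{5} = -1 + \frac{1}{5} \cdot 3 = -1 + \frac{3}{5} = - \frac{2}{5} \approx -0.4$)
$C{\left(x,D \right)} = \left(-34 + D\right) \left(- \frac{2}{5} + x\right)$ ($C{\left(x,D \right)} = \left(x - \frac{2}{5}\right) \left(D - 34\right) = \left(- \frac{2}{5} + x\right) \left(-34 + D\right) = \left(-34 + D\right) \left(- \frac{2}{5} + x\right)$)
$\left(-1972 + 694\right) + C{\left(40,53 \right)} = \left(-1972 + 694\right) + \left(\frac{68}{5} - 1360 - \frac{106}{5} + 53 \cdot 40\right) = -1278 + \left(\frac{68}{5} - 1360 - \frac{106}{5} + 2120\right) = -1278 + \frac{3762}{5} = - \frac{2628}{5}$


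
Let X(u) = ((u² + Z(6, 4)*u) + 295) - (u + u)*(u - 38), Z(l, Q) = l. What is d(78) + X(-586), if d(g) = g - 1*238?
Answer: -391313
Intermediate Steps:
d(g) = -238 + g (d(g) = g - 238 = -238 + g)
X(u) = 295 + u² + 6*u - 2*u*(-38 + u) (X(u) = ((u² + 6*u) + 295) - (u + u)*(u - 38) = (295 + u² + 6*u) - 2*u*(-38 + u) = 295 + u² + 6*u - 2*u*(-38 + u))
d(78) + X(-586) = (-238 + 78) + (295 - 1*(-586)² + 82*(-586)) = -160 + (295 - 1*343396 - 48052) = -160 + (295 - 343396 - 48052) = -160 - 391153 = -391313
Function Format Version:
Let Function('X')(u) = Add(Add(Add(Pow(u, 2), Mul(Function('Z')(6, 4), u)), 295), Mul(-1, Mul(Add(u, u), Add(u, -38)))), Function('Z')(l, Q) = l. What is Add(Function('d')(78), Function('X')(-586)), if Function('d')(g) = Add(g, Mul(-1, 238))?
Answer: -391313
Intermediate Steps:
Function('d')(g) = Add(-238, g) (Function('d')(g) = Add(g, -238) = Add(-238, g))
Function('X')(u) = Add(295, Pow(u, 2), Mul(6, u), Mul(-2, u, Add(-38, u))) (Function('X')(u) = Add(Add(Add(Pow(u, 2), Mul(6, u)), 295), Mul(-1, Mul(Add(u, u), Add(u, -38)))) = Add(Add(295, Pow(u, 2), Mul(6, u)), Mul(-1, Mul(Mul(2, u), Add(-38, u)))) = Add(Add(295, Pow(u, 2), Mul(6, u)), Mul(-1, Mul(2, u, Add(-38, u)))) = Add(Add(295, Pow(u, 2), Mul(6, u)), Mul(-2, u, Add(-38, u))) = Add(295, Pow(u, 2), Mul(6, u), Mul(-2, u, Add(-38, u))))
Add(Function('d')(78), Function('X')(-586)) = Add(Add(-238, 78), Add(295, Mul(-1, Pow(-586, 2)), Mul(82, -586))) = Add(-160, Add(295, Mul(-1, 343396), -48052)) = Add(-160, Add(295, -343396, -48052)) = Add(-160, -391153) = -391313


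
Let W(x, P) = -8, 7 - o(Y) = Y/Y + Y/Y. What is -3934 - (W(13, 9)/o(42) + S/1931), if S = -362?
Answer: -37965512/9655 ≈ -3932.2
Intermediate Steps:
o(Y) = 5 (o(Y) = 7 - (Y/Y + Y/Y) = 7 - (1 + 1) = 7 - 1*2 = 7 - 2 = 5)
-3934 - (W(13, 9)/o(42) + S/1931) = -3934 - (-8/5 - 362/1931) = -3934 - 1*(-17258/9655) = -3934 + 17258/9655 = -37965512/9655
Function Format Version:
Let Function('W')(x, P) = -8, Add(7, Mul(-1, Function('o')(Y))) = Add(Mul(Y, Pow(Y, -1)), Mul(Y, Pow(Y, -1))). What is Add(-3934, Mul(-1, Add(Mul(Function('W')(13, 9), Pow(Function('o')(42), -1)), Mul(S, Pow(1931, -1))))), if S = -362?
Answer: Rational(-37965512, 9655) ≈ -3932.2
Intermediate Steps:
Function('o')(Y) = 5 (Function('o')(Y) = Add(7, Mul(-1, Add(Mul(Y, Pow(Y, -1)), Mul(Y, Pow(Y, -1))))) = Add(7, Mul(-1, Add(1, 1))) = Add(7, Mul(-1, 2)) = Add(7, -2) = 5)
Add(-3934, Mul(-1, Add(Mul(Function('W')(13, 9), Pow(Function('o')(42), -1)), Mul(S, Pow(1931, -1))))) = Add(-3934, Mul(-1, Add(Mul(-8, Pow(5, -1)), Mul(-362, Pow(1931, -1))))) = Add(-3934, Mul(-1, Add(Mul(-8, Rational(1, 5)), Mul(-362, Rational(1, 1931))))) = Add(-3934, Mul(-1, Add(Rational(-8, 5), Rational(-362, 1931)))) = Add(-3934, Mul(-1, Rational(-17258, 9655))) = Add(-3934, Rational(17258, 9655)) = Rational(-37965512, 9655)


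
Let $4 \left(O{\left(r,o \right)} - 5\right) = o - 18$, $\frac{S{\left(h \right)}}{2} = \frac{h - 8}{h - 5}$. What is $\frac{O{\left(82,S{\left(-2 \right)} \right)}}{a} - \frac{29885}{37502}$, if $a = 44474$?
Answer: $- \frac{9303419663}{11675047636} \approx -0.79686$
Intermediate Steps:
$S{\left(h \right)} = \frac{2 \left(-8 + h\right)}{-5 + h}$ ($S{\left(h \right)} = 2 \frac{h - 8}{h - 5} = 2 \frac{-8 + h}{-5 + h} = \frac{2 \left(-8 + h\right)}{-5 + h}$)
$O{\left(r,o \right)} = \frac{1}{2} + \frac{o}{4}$ ($O{\left(r,o \right)} = 5 + \frac{o - 18}{4} = 5 + \frac{-18 + o}{4} = 5 + \left(- \frac{9}{2} + \frac{o}{4}\right) = \frac{1}{2} + \frac{o}{4}$)
$\frac{O{\left(82,S{\left(-2 \right)} \right)}}{a} - \frac{29885}{37502} = \frac{\frac{1}{2} + \frac{2 \frac{1}{-5 - 2} \left(-8 - 2\right)}{4}}{44474} - \frac{29885}{37502} = \left(\frac{1}{2} + \frac{2 \frac{1}{-7} \left(-10\right)}{4}\right) \frac{1}{44474} - \frac{29885}{37502} = \left(\frac{1}{2} + \frac{2 \left(- \frac{1}{7}\right) \left(-10\right)}{4}\right) \frac{1}{44474} - \frac{29885}{37502} = \left(\frac{1}{2} + \frac{1}{4} \cdot \frac{20}{7}\right) \frac{1}{44474} - \frac{29885}{37502} = \left(\frac{1}{2} + \frac{5}{7}\right) \frac{1}{44474} - \frac{29885}{37502} = \frac{17}{14} \cdot \frac{1}{44474} - \frac{29885}{37502} = \frac{17}{622636} - \frac{29885}{37502} = - \frac{9303419663}{11675047636}$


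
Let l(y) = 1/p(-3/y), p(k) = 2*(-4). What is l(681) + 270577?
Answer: 2164615/8 ≈ 2.7058e+5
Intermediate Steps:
p(k) = -8
l(y) = -⅛ (l(y) = 1/(-8) = -⅛)
l(681) + 270577 = -⅛ + 270577 = 2164615/8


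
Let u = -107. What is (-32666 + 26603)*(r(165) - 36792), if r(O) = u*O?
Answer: 330112161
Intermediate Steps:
r(O) = -107*O
(-32666 + 26603)*(r(165) - 36792) = (-32666 + 26603)*(-107*165 - 36792) = -6063*(-17655 - 36792) = -6063*(-54447) = 330112161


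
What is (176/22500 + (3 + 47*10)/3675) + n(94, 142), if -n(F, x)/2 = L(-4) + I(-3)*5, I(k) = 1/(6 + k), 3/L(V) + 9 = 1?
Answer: -2697601/1102500 ≈ -2.4468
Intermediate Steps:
L(V) = -3/8 (L(V) = 3/(-9 + 1) = 3/(-8) = 3*(-⅛) = -3/8)
n(F, x) = -31/12 (n(F, x) = -2*(-3/8 + 5/(6 - 3)) = -2*(-3/8 + 5/3) = -2*31/24 = -31/12)
(176/22500 + (3 + 47*10)/3675) + n(94, 142) = (176/22500 + (3 + 47*10)/3675) - 31/12 = (176*(1/22500) + (3 + 470)*(1/3675)) - 31/12 = (44/5625 + 473*(1/3675)) - 31/12 = (44/5625 + 473/3675) - 31/12 = 37631/275625 - 31/12 = -2697601/1102500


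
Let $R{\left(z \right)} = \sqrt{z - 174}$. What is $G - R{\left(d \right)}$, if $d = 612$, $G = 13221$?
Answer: $13221 - \sqrt{438} \approx 13200.0$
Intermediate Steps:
$R{\left(z \right)} = \sqrt{-174 + z}$
$G - R{\left(d \right)} = 13221 - \sqrt{-174 + 612} = 13221 - \sqrt{438}$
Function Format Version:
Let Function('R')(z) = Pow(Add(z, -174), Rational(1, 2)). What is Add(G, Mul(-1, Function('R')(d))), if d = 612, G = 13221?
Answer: Add(13221, Mul(-1, Pow(438, Rational(1, 2)))) ≈ 13200.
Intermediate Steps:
Function('R')(z) = Pow(Add(-174, z), Rational(1, 2))
Add(G, Mul(-1, Function('R')(d))) = Add(13221, Mul(-1, Pow(Add(-174, 612), Rational(1, 2)))) = Add(13221, Mul(-1, Pow(438, Rational(1, 2))))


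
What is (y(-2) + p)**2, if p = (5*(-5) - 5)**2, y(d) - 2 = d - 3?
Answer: 804609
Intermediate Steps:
y(d) = -1 + d (y(d) = 2 + (d - 3) = 2 + (-3 + d) = -1 + d)
p = 900 (p = (-25 - 5)**2 = (-30)**2 = 900)
(y(-2) + p)**2 = ((-1 - 2) + 900)**2 = (-3 + 900)**2 = 897**2 = 804609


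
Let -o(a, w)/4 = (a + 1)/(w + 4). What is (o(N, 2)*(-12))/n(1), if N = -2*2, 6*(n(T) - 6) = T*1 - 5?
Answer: -9/2 ≈ -4.5000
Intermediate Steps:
n(T) = 31/6 + T/6 (n(T) = 6 + (T*1 - 5)/6 = 6 + (T - 5)/6 = 6 + (-5 + T)/6 = 6 + (-5/6 + T/6) = 31/6 + T/6)
N = -4
o(a, w) = -4*(1 + a)/(4 + w) (o(a, w) = -4*(a + 1)/(w + 4) = -4*(1 + a)/(4 + w))
(o(N, 2)*(-12))/n(1) = ((4*(-1 - 1*(-4))/(4 + 2))*(-12))/(31/6 + (1/6)*1) = ((4*(-1 + 4)/6)*(-12))/(31/6 + 1/6) = ((4*(1/6)*3)*(-12))/(16/3) = (2*(-12))*(3/16) = -24*3/16 = -9/2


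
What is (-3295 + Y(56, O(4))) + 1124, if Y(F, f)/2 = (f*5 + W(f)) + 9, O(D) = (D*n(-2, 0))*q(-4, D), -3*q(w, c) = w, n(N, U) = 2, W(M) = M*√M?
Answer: -6139/3 + 256*√6/9 ≈ -1976.7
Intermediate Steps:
W(M) = M^(3/2)
q(w, c) = -w/3
O(D) = 8*D/3 (O(D) = (D*2)*(-⅓*(-4)) = (2*D)*(4/3) = 8*D/3)
Y(F, f) = 18 + 2*f^(3/2) + 10*f (Y(F, f) = 2*((f*5 + f^(3/2)) + 9) = 2*((5*f + f^(3/2)) + 9) = 2*((f^(3/2) + 5*f) + 9) = 2*(9 + f^(3/2) + 5*f) = 18 + 2*f^(3/2) + 10*f)
(-3295 + Y(56, O(4))) + 1124 = (-3295 + (18 + 2*((8/3)*4)^(3/2) + 10*((8/3)*4))) + 1124 = (-3295 + (18 + 2*(32/3)^(3/2) + 10*(32/3))) + 1124 = (-3295 + (18 + 2*(128*√6/9) + 320/3)) + 1124 = (-3295 + (18 + 256*√6/9 + 320/3)) + 1124 = (-3295 + (374/3 + 256*√6/9)) + 1124 = (-9511/3 + 256*√6/9) + 1124 = -6139/3 + 256*√6/9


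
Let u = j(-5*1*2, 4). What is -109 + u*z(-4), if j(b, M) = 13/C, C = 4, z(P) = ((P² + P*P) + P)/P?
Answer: -527/4 ≈ -131.75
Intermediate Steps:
z(P) = (P + 2*P²)/P (z(P) = ((P² + P²) + P)/P = (2*P² + P)/P = (P + 2*P²)/P)
j(b, M) = 13/4
u = 13/4 ≈ 3.2500
-109 + u*z(-4) = -109 + 13*(1 + 2*(-4))/4 = -109 + 13*(1 - 8)/4 = -109 + (13/4)*(-7) = -109 - 91/4 = -527/4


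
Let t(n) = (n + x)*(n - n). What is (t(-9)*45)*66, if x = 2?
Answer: 0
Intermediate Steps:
t(n) = 0 (t(n) = (n + 2)*(n - n) = (2 + n)*0 = 0)
(t(-9)*45)*66 = (0*45)*66 = 0*66 = 0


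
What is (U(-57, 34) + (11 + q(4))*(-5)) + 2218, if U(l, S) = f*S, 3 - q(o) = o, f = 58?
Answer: 4140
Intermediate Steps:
q(o) = 3 - o
U(l, S) = 58*S
(U(-57, 34) + (11 + q(4))*(-5)) + 2218 = (58*34 + (11 + (3 - 1*4))*(-5)) + 2218 = (1972 + (11 + (3 - 4))*(-5)) + 2218 = (1972 + (11 - 1)*(-5)) + 2218 = (1972 + 10*(-5)) + 2218 = (1972 - 50) + 2218 = 1922 + 2218 = 4140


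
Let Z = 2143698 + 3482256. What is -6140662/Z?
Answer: -3070331/2812977 ≈ -1.0915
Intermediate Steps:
Z = 5625954
-6140662/Z = -6140662/5625954 = -6140662*1/5625954 = -3070331/2812977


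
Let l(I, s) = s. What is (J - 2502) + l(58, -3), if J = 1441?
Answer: -1064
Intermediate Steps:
(J - 2502) + l(58, -3) = (1441 - 2502) - 3 = -1061 - 3 = -1064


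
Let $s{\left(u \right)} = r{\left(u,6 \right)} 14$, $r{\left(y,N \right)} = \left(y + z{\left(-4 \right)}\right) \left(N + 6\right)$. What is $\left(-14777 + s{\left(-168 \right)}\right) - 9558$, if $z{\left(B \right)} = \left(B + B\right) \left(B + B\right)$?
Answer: $-41807$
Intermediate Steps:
$z{\left(B \right)} = 4 B^{2}$ ($z{\left(B \right)} = 2 B 2 B = 4 B^{2}$)
$r{\left(y,N \right)} = \left(6 + N\right) \left(64 + y\right)$ ($r{\left(y,N \right)} = \left(y + 4 \left(-4\right)^{2}\right) \left(N + 6\right) = \left(y + 4 \cdot 16\right) \left(6 + N\right) = \left(y + 64\right) \left(6 + N\right) = \left(64 + y\right) \left(6 + N\right) = \left(6 + N\right) \left(64 + y\right)$)
$s{\left(u \right)} = 10752 + 168 u$ ($s{\left(u \right)} = \left(384 + 6 u + 64 \cdot 6 + 6 u\right) 14 = \left(384 + 6 u + 384 + 6 u\right) 14 = \left(768 + 12 u\right) 14 = 10752 + 168 u$)
$\left(-14777 + s{\left(-168 \right)}\right) - 9558 = \left(-14777 + \left(10752 + 168 \left(-168\right)\right)\right) - 9558 = \left(-14777 + \left(10752 - 28224\right)\right) - 9558 = \left(-14777 - 17472\right) - 9558 = -32249 - 9558 = -41807$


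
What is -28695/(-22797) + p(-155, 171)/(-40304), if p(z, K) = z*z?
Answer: 202941785/306270096 ≈ 0.66262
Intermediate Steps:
p(z, K) = z²
-28695/(-22797) + p(-155, 171)/(-40304) = -28695/(-22797) + (-155)²/(-40304) = -28695*(-1/22797) + 24025*(-1/40304) = 9565/7599 - 24025/40304 = 202941785/306270096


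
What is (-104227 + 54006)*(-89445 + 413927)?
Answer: -16295810522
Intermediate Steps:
(-104227 + 54006)*(-89445 + 413927) = -50221*324482 = -16295810522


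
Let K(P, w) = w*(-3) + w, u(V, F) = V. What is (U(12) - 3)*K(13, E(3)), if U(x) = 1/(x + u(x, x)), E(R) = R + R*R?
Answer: 71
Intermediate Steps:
E(R) = R + R²
K(P, w) = -2*w (K(P, w) = -3*w + w = -2*w)
U(x) = 1/(2*x) (U(x) = 1/(x + x) = 1/(2*x))
(U(12) - 3)*K(13, E(3)) = ((½)/12 - 3)*(-6*(1 + 3)) = ((½)*(1/12) - 3)*(-6*4) = (1/24 - 3)*(-2*12) = -71/24*(-24) = 71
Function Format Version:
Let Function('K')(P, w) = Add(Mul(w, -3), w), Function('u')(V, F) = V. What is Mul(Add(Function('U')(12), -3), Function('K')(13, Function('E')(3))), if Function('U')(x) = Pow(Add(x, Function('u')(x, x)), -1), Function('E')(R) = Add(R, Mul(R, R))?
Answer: 71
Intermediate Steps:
Function('E')(R) = Add(R, Pow(R, 2))
Function('K')(P, w) = Mul(-2, w) (Function('K')(P, w) = Add(Mul(-3, w), w) = Mul(-2, w))
Function('U')(x) = Mul(Rational(1, 2), Pow(x, -1)) (Function('U')(x) = Pow(Add(x, x), -1) = Pow(Mul(2, x), -1) = Mul(Rational(1, 2), Pow(x, -1)))
Mul(Add(Function('U')(12), -3), Function('K')(13, Function('E')(3))) = Mul(Add(Mul(Rational(1, 2), Pow(12, -1)), -3), Mul(-2, Mul(3, Add(1, 3)))) = Mul(Add(Mul(Rational(1, 2), Rational(1, 12)), -3), Mul(-2, Mul(3, 4))) = Mul(Add(Rational(1, 24), -3), Mul(-2, 12)) = Mul(Rational(-71, 24), -24) = 71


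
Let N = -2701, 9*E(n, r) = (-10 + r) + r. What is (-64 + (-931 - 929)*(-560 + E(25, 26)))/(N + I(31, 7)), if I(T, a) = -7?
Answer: -258214/677 ≈ -381.41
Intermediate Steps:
E(n, r) = -10/9 + 2*r/9 (E(n, r) = ((-10 + r) + r)/9 = (-10 + 2*r)/9 = -10/9 + 2*r/9)
(-64 + (-931 - 929)*(-560 + E(25, 26)))/(N + I(31, 7)) = (-64 + (-931 - 929)*(-560 + (-10/9 + (2/9)*26)))/(-2701 - 7) = (-64 - 1860*(-560 + (-10/9 + 52/9)))/(-2708) = (-64 - 1860*(-560 + 14/3))*(-1/2708) = (-64 - 1860*(-1666/3))*(-1/2708) = (-64 + 1032920)*(-1/2708) = 1032856*(-1/2708) = -258214/677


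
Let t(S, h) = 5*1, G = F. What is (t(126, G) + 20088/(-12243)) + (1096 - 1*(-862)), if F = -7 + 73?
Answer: 8004307/4081 ≈ 1961.4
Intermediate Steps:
F = 66
G = 66
t(S, h) = 5
(t(126, G) + 20088/(-12243)) + (1096 - 1*(-862)) = (5 + 20088/(-12243)) + (1096 - 1*(-862)) = (5 + 20088*(-1/12243)) + (1096 + 862) = (5 - 6696/4081) + 1958 = 13709/4081 + 1958 = 8004307/4081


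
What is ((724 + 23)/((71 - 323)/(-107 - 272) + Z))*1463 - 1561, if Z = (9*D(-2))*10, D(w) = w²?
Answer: 22313123/15188 ≈ 1469.1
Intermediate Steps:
Z = 360 (Z = (9*(-2)²)*10 = (9*4)*10 = 36*10 = 360)
((724 + 23)/((71 - 323)/(-107 - 272) + Z))*1463 - 1561 = ((724 + 23)/((71 - 323)/(-107 - 272) + 360))*1463 - 1561 = (747/(-252/(-379) + 360))*1463 - 1561 = (747/(-252*(-1/379) + 360))*1463 - 1561 = (747/(252/379 + 360))*1463 - 1561 = (747/(136692/379))*1463 - 1561 = (747*(379/136692))*1463 - 1561 = (31457/15188)*1463 - 1561 = 46021591/15188 - 1561 = 22313123/15188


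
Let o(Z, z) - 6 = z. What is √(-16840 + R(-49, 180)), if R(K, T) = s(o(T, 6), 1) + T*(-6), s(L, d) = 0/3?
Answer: 16*I*√70 ≈ 133.87*I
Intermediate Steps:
o(Z, z) = 6 + z
s(L, d) = 0 (s(L, d) = 0*(⅓) = 0)
R(K, T) = -6*T (R(K, T) = 0 + T*(-6) = 0 - 6*T = -6*T)
√(-16840 + R(-49, 180)) = √(-16840 - 6*180) = √(-16840 - 1080) = √(-17920) = 16*I*√70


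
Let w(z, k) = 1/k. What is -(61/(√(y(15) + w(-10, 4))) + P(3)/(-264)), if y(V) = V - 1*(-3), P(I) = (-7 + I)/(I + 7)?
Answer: -1/660 - 122*√73/73 ≈ -14.281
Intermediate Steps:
P(I) = (-7 + I)/(7 + I)
y(V) = 3 + V (y(V) = V + 3 = 3 + V)
-(61/(√(y(15) + w(-10, 4))) + P(3)/(-264)) = -(61/(√((3 + 15) + 1/4)) + ((-7 + 3)/(7 + 3))/(-264)) = -(61/(√(18 + ¼)) + (-4/10)*(-1/264)) = -(61/(√(73/4)) + ((⅒)*(-4))*(-1/264)) = -(61/((√73/2)) - ⅖*(-1/264)) = -(61*(2*√73/73) + 1/660) = -(122*√73/73 + 1/660) = -(1/660 + 122*√73/73) = -1/660 - 122*√73/73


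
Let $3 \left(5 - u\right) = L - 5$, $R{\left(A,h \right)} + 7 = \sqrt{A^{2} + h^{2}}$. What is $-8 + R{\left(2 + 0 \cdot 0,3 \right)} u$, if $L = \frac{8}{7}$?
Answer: $-52 + \frac{44 \sqrt{13}}{7} \approx -29.337$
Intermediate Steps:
$L = \frac{8}{7}$ ($L = 8 \cdot \frac{1}{7} = \frac{8}{7} \approx 1.1429$)
$R{\left(A,h \right)} = -7 + \sqrt{A^{2} + h^{2}}$
$u = \frac{44}{7}$ ($u = 5 - \frac{\frac{8}{7} - 5}{3} = 5 - - \frac{9}{7} = 5 + \frac{9}{7} = \frac{44}{7} \approx 6.2857$)
$-8 + R{\left(2 + 0 \cdot 0,3 \right)} u = -8 + \left(-7 + \sqrt{\left(2 + 0 \cdot 0\right)^{2} + 3^{2}}\right) \frac{44}{7} = -8 + \left(-7 + \sqrt{\left(2 + 0\right)^{2} + 9}\right) \frac{44}{7} = -8 + \left(-7 + \sqrt{2^{2} + 9}\right) \frac{44}{7} = -8 + \left(-7 + \sqrt{4 + 9}\right) \frac{44}{7} = -8 + \left(-7 + \sqrt{13}\right) \frac{44}{7} = -8 - \left(44 - \frac{44 \sqrt{13}}{7}\right) = -52 + \frac{44 \sqrt{13}}{7}$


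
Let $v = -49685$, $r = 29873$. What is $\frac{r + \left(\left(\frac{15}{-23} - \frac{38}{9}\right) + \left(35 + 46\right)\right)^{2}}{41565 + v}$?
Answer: $- \frac{1528342741}{347933880} \approx -4.3926$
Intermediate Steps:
$\frac{r + \left(\left(\frac{15}{-23} - \frac{38}{9}\right) + \left(35 + 46\right)\right)^{2}}{41565 + v} = \frac{29873 + \left(\left(\frac{15}{-23} - \frac{38}{9}\right) + \left(35 + 46\right)\right)^{2}}{41565 - 49685} = \frac{29873 + \left(\left(15 \left(- \frac{1}{23}\right) - \frac{38}{9}\right) + 81\right)^{2}}{-8120} = \left(29873 + \left(\left(- \frac{15}{23} - \frac{38}{9}\right) + 81\right)^{2}\right) \left(- \frac{1}{8120}\right) = \left(29873 + \left(- \frac{1009}{207} + 81\right)^{2}\right) \left(- \frac{1}{8120}\right) = \left(29873 + \left(\frac{15758}{207}\right)^{2}\right) \left(- \frac{1}{8120}\right) = \left(29873 + \frac{248314564}{42849}\right) \left(- \frac{1}{8120}\right) = \frac{1528342741}{42849} \left(- \frac{1}{8120}\right) = - \frac{1528342741}{347933880}$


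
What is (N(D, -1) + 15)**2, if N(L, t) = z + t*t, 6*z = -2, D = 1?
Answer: 2209/9 ≈ 245.44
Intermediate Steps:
z = -1/3 (z = (1/6)*(-2) = -1/3 ≈ -0.33333)
N(L, t) = -1/3 + t**2 (N(L, t) = -1/3 + t*t = -1/3 + t**2)
(N(D, -1) + 15)**2 = ((-1/3 + (-1)**2) + 15)**2 = ((-1/3 + 1) + 15)**2 = (2/3 + 15)**2 = (47/3)**2 = 2209/9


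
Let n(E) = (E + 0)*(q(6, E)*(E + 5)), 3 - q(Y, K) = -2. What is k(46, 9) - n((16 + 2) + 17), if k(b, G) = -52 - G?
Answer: -7061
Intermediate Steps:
q(Y, K) = 5 (q(Y, K) = 3 - 1*(-2) = 3 + 2 = 5)
n(E) = E*(25 + 5*E) (n(E) = (E + 0)*(5*(E + 5)) = E*(5*(5 + E)) = E*(25 + 5*E))
k(46, 9) - n((16 + 2) + 17) = (-52 - 1*9) - 5*((16 + 2) + 17)*(5 + ((16 + 2) + 17)) = (-52 - 9) - 5*(18 + 17)*(5 + (18 + 17)) = -61 - 5*35*(5 + 35) = -61 - 5*35*40 = -61 - 1*7000 = -61 - 7000 = -7061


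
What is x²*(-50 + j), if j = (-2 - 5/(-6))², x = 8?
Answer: -28016/9 ≈ -3112.9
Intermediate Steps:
j = 49/36 (j = (-2 - 5*(-⅙))² = (-2 + ⅚)² = (-7/6)² = 49/36 ≈ 1.3611)
x²*(-50 + j) = 8²*(-50 + 49/36) = 64*(-1751/36) = -28016/9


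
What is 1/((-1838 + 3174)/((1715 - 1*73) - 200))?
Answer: 721/668 ≈ 1.0793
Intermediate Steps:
1/((-1838 + 3174)/((1715 - 1*73) - 200)) = 1/(1336/((1715 - 73) - 200)) = 1/(1336/(1642 - 200)) = 1/(1336/1442) = 1/(1336*(1/1442)) = 1/(668/721) = 721/668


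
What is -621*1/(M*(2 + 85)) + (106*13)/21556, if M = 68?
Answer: -25657/625124 ≈ -0.041043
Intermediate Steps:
-621*1/(M*(2 + 85)) + (106*13)/21556 = -621*1/(68*(2 + 85)) + (106*13)/21556 = -621/(68*87) + 1378*(1/21556) = -621/5916 + 689/10778 = -621*1/5916 + 689/10778 = -207/1972 + 689/10778 = -25657/625124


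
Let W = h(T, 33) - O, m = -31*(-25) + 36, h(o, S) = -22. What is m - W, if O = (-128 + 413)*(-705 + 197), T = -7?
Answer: -143947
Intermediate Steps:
O = -144780 (O = 285*(-508) = -144780)
m = 811 (m = 775 + 36 = 811)
W = 144758 (W = -22 - 1*(-144780) = -22 + 144780 = 144758)
m - W = 811 - 1*144758 = 811 - 144758 = -143947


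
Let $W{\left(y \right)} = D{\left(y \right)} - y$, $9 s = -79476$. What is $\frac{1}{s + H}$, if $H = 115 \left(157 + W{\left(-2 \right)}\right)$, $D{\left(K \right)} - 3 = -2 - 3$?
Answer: $\frac{3}{27673} \approx 0.00010841$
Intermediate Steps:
$s = - \frac{26492}{3}$ ($s = \frac{1}{9} \left(-79476\right) = - \frac{26492}{3} \approx -8830.7$)
$D{\left(K \right)} = -2$ ($D{\left(K \right)} = 3 - 5 = -2$)
$W{\left(y \right)} = -2 - y$
$H = 18055$ ($H = 115 \left(157 - 0\right) = 115 \left(157 + \left(-2 + 2\right)\right) = 115 \left(157 + 0\right) = 115 \cdot 157 = 18055$)
$\frac{1}{s + H} = \frac{1}{- \frac{26492}{3} + 18055} = \frac{1}{\frac{27673}{3}} = \frac{3}{27673}$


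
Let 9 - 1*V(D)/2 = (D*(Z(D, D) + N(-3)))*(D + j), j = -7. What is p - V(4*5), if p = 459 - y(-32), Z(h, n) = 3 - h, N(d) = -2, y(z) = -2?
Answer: -9437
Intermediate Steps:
V(D) = 18 - 2*D*(1 - D)*(-7 + D) (V(D) = 18 - 2*D*((3 - D) - 2)*(D - 7) = 18 - 2*D*(1 - D)*(-7 + D))
p = 461 (p = 459 - 1*(-2) = 459 + 2 = 461)
p - V(4*5) = 461 - (18 - 16*(4*5)² + 2*(4*5)³ + 14*(4*5)) = 461 - (18 - 16*20² + 2*20³ + 14*20) = 461 - (18 - 16*400 + 2*8000 + 280) = 461 - (18 - 6400 + 16000 + 280) = 461 - 1*9898 = 461 - 9898 = -9437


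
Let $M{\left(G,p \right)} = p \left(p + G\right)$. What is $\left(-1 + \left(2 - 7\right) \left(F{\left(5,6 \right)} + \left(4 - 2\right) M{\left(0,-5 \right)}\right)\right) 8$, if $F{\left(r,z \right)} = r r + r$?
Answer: $-3208$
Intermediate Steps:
$F{\left(r,z \right)} = r + r^{2}$ ($F{\left(r,z \right)} = r^{2} + r = r + r^{2}$)
$M{\left(G,p \right)} = p \left(G + p\right)$
$\left(-1 + \left(2 - 7\right) \left(F{\left(5,6 \right)} + \left(4 - 2\right) M{\left(0,-5 \right)}\right)\right) 8 = \left(-1 + \left(2 - 7\right) \left(5 \left(1 + 5\right) + \left(4 - 2\right) \left(- 5 \left(0 - 5\right)\right)\right)\right) 8 = \left(-1 - 5 \left(5 \cdot 6 + 2 \left(\left(-5\right) \left(-5\right)\right)\right)\right) 8 = \left(-1 - 5 \left(30 + 2 \cdot 25\right)\right) 8 = \left(-1 - 5 \left(30 + 50\right)\right) 8 = \left(-1 - 400\right) 8 = \left(-401\right) 8 = -3208$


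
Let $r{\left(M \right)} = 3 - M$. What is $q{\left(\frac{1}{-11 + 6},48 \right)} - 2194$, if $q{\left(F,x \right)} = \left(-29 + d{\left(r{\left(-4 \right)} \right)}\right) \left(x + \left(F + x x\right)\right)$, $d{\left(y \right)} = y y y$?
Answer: $\frac{3681356}{5} \approx 7.3627 \cdot 10^{5}$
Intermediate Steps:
$d{\left(y \right)} = y^{3}$ ($d{\left(y \right)} = y^{2} y = y^{3}$)
$q{\left(F,x \right)} = 314 F + 314 x + 314 x^{2}$ ($q{\left(F,x \right)} = \left(-29 + \left(3 - -4\right)^{3}\right) \left(x + \left(F + x x\right)\right) = \left(-29 + \left(3 + 4\right)^{3}\right) \left(x + \left(F + x^{2}\right)\right) = \left(-29 + 7^{3}\right) \left(F + x + x^{2}\right) = \left(-29 + 343\right) \left(F + x + x^{2}\right) = 314 \left(F + x + x^{2}\right) = 314 F + 314 x + 314 x^{2}$)
$q{\left(\frac{1}{-11 + 6},48 \right)} - 2194 = \left(\frac{314}{-11 + 6} + 314 \cdot 48 + 314 \cdot 48^{2}\right) - 2194 = \left(\frac{314}{-5} + 15072 + 314 \cdot 2304\right) - 2194 = \left(314 \left(- \frac{1}{5}\right) + 15072 + 723456\right) - 2194 = \left(- \frac{314}{5} + 15072 + 723456\right) - 2194 = \frac{3692326}{5} - 2194 = \frac{3681356}{5}$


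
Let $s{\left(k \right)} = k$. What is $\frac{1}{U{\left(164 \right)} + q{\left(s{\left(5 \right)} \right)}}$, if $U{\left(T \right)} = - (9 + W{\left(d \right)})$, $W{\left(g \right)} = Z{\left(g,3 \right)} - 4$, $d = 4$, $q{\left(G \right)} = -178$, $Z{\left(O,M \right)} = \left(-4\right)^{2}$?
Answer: $- \frac{1}{199} \approx -0.0050251$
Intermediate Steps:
$Z{\left(O,M \right)} = 16$
$W{\left(g \right)} = 12$ ($W{\left(g \right)} = 16 - 4 = 12$)
$U{\left(T \right)} = -21$ ($U{\left(T \right)} = - (9 + 12) = \left(-1\right) 21 = -21$)
$\frac{1}{U{\left(164 \right)} + q{\left(s{\left(5 \right)} \right)}} = \frac{1}{-21 - 178} = \frac{1}{-199} = - \frac{1}{199}$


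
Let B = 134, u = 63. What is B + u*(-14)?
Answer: -748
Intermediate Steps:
B + u*(-14) = 134 + 63*(-14) = 134 - 882 = -748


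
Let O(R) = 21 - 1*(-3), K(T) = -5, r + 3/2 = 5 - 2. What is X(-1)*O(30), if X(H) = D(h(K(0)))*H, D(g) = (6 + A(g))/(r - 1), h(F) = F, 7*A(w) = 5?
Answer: -2256/7 ≈ -322.29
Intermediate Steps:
r = 3/2 (r = -3/2 + (5 - 2) = -3/2 + 3 = 3/2 ≈ 1.5000)
A(w) = 5/7 (A(w) = (1/7)*5 = 5/7)
O(R) = 24 (O(R) = 21 + 3 = 24)
D(g) = 94/7 (D(g) = (6 + 5/7)/(3/2 - 1) = 47/(7*(1/2)) = (47/7)*2 = 94/7)
X(H) = 94*H/7
X(-1)*O(30) = ((94/7)*(-1))*24 = -94/7*24 = -2256/7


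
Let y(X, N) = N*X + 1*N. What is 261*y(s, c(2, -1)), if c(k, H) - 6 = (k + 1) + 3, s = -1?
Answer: 0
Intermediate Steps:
c(k, H) = 10 + k (c(k, H) = 6 + ((k + 1) + 3) = 6 + ((1 + k) + 3) = 6 + (4 + k) = 10 + k)
y(X, N) = N + N*X (y(X, N) = N*X + N = N + N*X)
261*y(s, c(2, -1)) = 261*((10 + 2)*(1 - 1)) = 261*(12*0) = 261*0 = 0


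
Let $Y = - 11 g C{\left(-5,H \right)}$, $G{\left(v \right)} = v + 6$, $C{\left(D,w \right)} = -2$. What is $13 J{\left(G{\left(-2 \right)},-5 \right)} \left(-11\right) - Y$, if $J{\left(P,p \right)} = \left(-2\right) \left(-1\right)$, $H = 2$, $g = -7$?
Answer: $-132$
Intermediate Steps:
$G{\left(v \right)} = 6 + v$
$J{\left(P,p \right)} = 2$
$Y = -154$ ($Y = \left(-11\right) \left(-7\right) \left(-2\right) = 77 \left(-2\right) = -154$)
$13 J{\left(G{\left(-2 \right)},-5 \right)} \left(-11\right) - Y = 13 \cdot 2 \left(-11\right) - -154 = 26 \left(-11\right) + 154 = -286 + 154 = -132$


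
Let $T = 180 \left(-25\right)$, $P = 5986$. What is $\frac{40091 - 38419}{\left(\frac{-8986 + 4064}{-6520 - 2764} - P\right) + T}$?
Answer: $- \frac{7761424}{48673551} \approx -0.15946$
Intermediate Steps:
$T = -4500$
$\frac{40091 - 38419}{\left(\frac{-8986 + 4064}{-6520 - 2764} - P\right) + T} = \frac{40091 - 38419}{\left(\frac{-8986 + 4064}{-6520 - 2764} - 5986\right) - 4500} = \frac{1672}{\left(- \frac{4922}{-9284} - 5986\right) - 4500} = \frac{1672}{\left(\left(-4922\right) \left(- \frac{1}{9284}\right) - 5986\right) - 4500} = \frac{1672}{\left(\frac{2461}{4642} - 5986\right) - 4500} = \frac{1672}{- \frac{27784551}{4642} - 4500} = \frac{1672}{- \frac{48673551}{4642}} = 1672 \left(- \frac{4642}{48673551}\right) = - \frac{7761424}{48673551}$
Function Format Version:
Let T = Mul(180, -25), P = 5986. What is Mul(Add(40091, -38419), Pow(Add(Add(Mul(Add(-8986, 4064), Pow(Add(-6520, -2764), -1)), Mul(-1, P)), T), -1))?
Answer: Rational(-7761424, 48673551) ≈ -0.15946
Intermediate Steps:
T = -4500
Mul(Add(40091, -38419), Pow(Add(Add(Mul(Add(-8986, 4064), Pow(Add(-6520, -2764), -1)), Mul(-1, P)), T), -1)) = Mul(Add(40091, -38419), Pow(Add(Add(Mul(Add(-8986, 4064), Pow(Add(-6520, -2764), -1)), Mul(-1, 5986)), -4500), -1)) = Mul(1672, Pow(Add(Add(Mul(-4922, Pow(-9284, -1)), -5986), -4500), -1)) = Mul(1672, Pow(Add(Add(Mul(-4922, Rational(-1, 9284)), -5986), -4500), -1)) = Mul(1672, Pow(Add(Add(Rational(2461, 4642), -5986), -4500), -1)) = Mul(1672, Pow(Add(Rational(-27784551, 4642), -4500), -1)) = Mul(1672, Pow(Rational(-48673551, 4642), -1)) = Mul(1672, Rational(-4642, 48673551)) = Rational(-7761424, 48673551)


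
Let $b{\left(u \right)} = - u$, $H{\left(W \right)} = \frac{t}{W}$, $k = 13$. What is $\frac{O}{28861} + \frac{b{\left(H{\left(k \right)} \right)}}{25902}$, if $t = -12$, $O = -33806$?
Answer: $- \frac{1897168804}{1619708181} \approx -1.1713$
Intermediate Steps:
$H{\left(W \right)} = - \frac{12}{W}$
$\frac{O}{28861} + \frac{b{\left(H{\left(k \right)} \right)}}{25902} = - \frac{33806}{28861} + \frac{\left(-1\right) \left(- \frac{12}{13}\right)}{25902} = \left(-33806\right) \frac{1}{28861} + - \frac{-12}{13} \cdot \frac{1}{25902} = - \frac{33806}{28861} + \left(-1\right) \left(- \frac{12}{13}\right) \frac{1}{25902} = - \frac{33806}{28861} + \frac{12}{13} \cdot \frac{1}{25902} = - \frac{33806}{28861} + \frac{2}{56121} = - \frac{1897168804}{1619708181}$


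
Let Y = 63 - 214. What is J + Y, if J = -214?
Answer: -365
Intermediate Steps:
Y = -151
J + Y = -214 - 151 = -365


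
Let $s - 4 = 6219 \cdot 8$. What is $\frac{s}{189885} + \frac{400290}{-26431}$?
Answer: $- \frac{74693965814}{5018850435} \approx -14.883$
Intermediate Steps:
$s = 49756$ ($s = 4 + 6219 \cdot 8 = 4 + 49752 = 49756$)
$\frac{s}{189885} + \frac{400290}{-26431} = \frac{49756}{189885} + \frac{400290}{-26431} = 49756 \cdot \frac{1}{189885} + 400290 \left(- \frac{1}{26431}\right) = \frac{49756}{189885} - \frac{400290}{26431} = - \frac{74693965814}{5018850435}$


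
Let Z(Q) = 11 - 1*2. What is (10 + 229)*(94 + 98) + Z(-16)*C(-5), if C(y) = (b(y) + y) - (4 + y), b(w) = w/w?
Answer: 45861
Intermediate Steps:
b(w) = 1
Z(Q) = 9 (Z(Q) = 11 - 2 = 9)
C(y) = -3 (C(y) = (1 + y) - (4 + y) = (1 + y) + (-4 - y) = -3)
(10 + 229)*(94 + 98) + Z(-16)*C(-5) = (10 + 229)*(94 + 98) + 9*(-3) = 239*192 - 27 = 45888 - 27 = 45861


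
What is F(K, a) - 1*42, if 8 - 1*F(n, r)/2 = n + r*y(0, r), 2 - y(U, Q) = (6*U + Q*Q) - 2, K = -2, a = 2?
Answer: -22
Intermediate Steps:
y(U, Q) = 4 - Q² - 6*U (y(U, Q) = 2 - ((6*U + Q*Q) - 2) = 2 - ((6*U + Q²) - 2) = 2 - ((Q² + 6*U) - 2) = 2 - (-2 + Q² + 6*U) = 2 + (2 - Q² - 6*U) = 4 - Q² - 6*U)
F(n, r) = 16 - 2*n - 2*r*(4 - r²) (F(n, r) = 16 - 2*(n + r*(4 - r² - 6*0)) = 16 - 2*(n + r*(4 - r² + 0)) = 16 - 2*(n + r*(4 - r²)) = 16 + (-2*n - 2*r*(4 - r²)) = 16 - 2*n - 2*r*(4 - r²))
F(K, a) - 1*42 = (16 - 2*(-2) + 2*2*(-4 + 2²)) - 1*42 = (16 + 4 + 2*2*(-4 + 4)) - 42 = (16 + 4 + 2*2*0) - 42 = (16 + 4 + 0) - 42 = 20 - 42 = -22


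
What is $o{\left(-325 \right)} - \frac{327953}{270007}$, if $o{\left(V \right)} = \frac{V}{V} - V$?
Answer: $\frac{87694329}{270007} \approx 324.79$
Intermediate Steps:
$o{\left(V \right)} = 1 - V$
$o{\left(-325 \right)} - \frac{327953}{270007} = \left(1 - -325\right) - \frac{327953}{270007} = \left(1 + 325\right) - \frac{327953}{270007} = 326 - \frac{327953}{270007} = \frac{87694329}{270007}$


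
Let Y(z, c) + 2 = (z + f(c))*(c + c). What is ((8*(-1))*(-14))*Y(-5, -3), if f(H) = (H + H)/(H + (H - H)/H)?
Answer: 1792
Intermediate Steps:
f(H) = 2 (f(H) = (2*H)/(H + 0/H) = (2*H)/(H + 0) = (2*H)/H = 2)
Y(z, c) = -2 + 2*c*(2 + z) (Y(z, c) = -2 + (z + 2)*(c + c) = -2 + (2 + z)*(2*c) = -2 + 2*c*(2 + z))
((8*(-1))*(-14))*Y(-5, -3) = ((8*(-1))*(-14))*(-2 + 4*(-3) + 2*(-3)*(-5)) = (-8*(-14))*(-2 - 12 + 30) = 112*16 = 1792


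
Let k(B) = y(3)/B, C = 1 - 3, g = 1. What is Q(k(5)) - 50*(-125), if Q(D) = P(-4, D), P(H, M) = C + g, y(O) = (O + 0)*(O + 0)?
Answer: 6249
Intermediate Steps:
y(O) = O² (y(O) = O*O = O²)
C = -2
P(H, M) = -1 (P(H, M) = -2 + 1 = -1)
k(B) = 9/B (k(B) = 3²/B = 9/B)
Q(D) = -1
Q(k(5)) - 50*(-125) = -1 - 50*(-125) = -1 + 6250 = 6249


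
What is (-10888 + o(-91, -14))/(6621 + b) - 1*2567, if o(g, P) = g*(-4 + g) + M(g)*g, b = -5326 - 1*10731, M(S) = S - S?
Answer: -24219969/9436 ≈ -2566.8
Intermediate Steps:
M(S) = 0
b = -16057 (b = -5326 - 10731 = -16057)
o(g, P) = g*(-4 + g) (o(g, P) = g*(-4 + g) + 0*g = g*(-4 + g) + 0 = g*(-4 + g))
(-10888 + o(-91, -14))/(6621 + b) - 1*2567 = (-10888 - 91*(-4 - 91))/(6621 - 16057) - 1*2567 = (-10888 - 91*(-95))/(-9436) - 2567 = (-10888 + 8645)*(-1/9436) - 2567 = -2243*(-1/9436) - 2567 = 2243/9436 - 2567 = -24219969/9436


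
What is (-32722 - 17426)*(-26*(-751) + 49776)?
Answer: -3475356696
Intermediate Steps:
(-32722 - 17426)*(-26*(-751) + 49776) = -50148*(19526 + 49776) = -50148*69302 = -3475356696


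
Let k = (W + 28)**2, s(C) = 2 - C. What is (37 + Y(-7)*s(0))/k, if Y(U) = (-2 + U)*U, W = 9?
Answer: 163/1369 ≈ 0.11907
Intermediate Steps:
Y(U) = U*(-2 + U)
k = 1369 (k = (9 + 28)**2 = 37**2 = 1369)
(37 + Y(-7)*s(0))/k = (37 + (-7*(-2 - 7))*(2 - 1*0))/1369 = (37 + (-7*(-9))*(2 + 0))*(1/1369) = (37 + 63*2)*(1/1369) = (37 + 126)*(1/1369) = 163*(1/1369) = 163/1369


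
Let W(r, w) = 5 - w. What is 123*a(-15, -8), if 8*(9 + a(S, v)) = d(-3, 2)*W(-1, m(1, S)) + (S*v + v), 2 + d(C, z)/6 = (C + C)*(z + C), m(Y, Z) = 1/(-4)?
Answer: 10209/4 ≈ 2552.3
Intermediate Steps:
m(Y, Z) = -1/4
d(C, z) = -12 + 12*C*(C + z) (d(C, z) = -12 + 6*((C + C)*(z + C)) = -12 + 6*((2*C)*(C + z)) = -12 + 6*(2*C*(C + z)) = -12 + 12*C*(C + z))
a(S, v) = 27/4 + v/8 + S*v/8 (a(S, v) = -9 + ((-12 + 12*(-3)**2 + 12*(-3)*2)*(5 - 1*(-1/4)) + (S*v + v))/8 = -9 + ((-12 + 12*9 - 72)*(5 + 1/4) + (v + S*v))/8 = -9 + ((-12 + 108 - 72)*(21/4) + (v + S*v))/8 = -9 + (24*(21/4) + (v + S*v))/8 = -9 + (126 + (v + S*v))/8 = -9 + (126 + v + S*v)/8 = -9 + (63/4 + v/8 + S*v/8) = 27/4 + v/8 + S*v/8)
123*a(-15, -8) = 123*(27/4 + (1/8)*(-8) + (1/8)*(-15)*(-8)) = 123*(27/4 - 1 + 15) = 123*(83/4) = 10209/4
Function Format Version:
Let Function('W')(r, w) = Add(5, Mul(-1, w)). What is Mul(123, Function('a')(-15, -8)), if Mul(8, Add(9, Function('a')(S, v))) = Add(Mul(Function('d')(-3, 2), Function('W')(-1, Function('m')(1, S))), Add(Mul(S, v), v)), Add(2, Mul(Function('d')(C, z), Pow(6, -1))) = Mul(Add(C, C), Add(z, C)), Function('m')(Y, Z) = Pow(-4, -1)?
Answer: Rational(10209, 4) ≈ 2552.3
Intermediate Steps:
Function('m')(Y, Z) = Rational(-1, 4)
Function('d')(C, z) = Add(-12, Mul(12, C, Add(C, z))) (Function('d')(C, z) = Add(-12, Mul(6, Mul(Add(C, C), Add(z, C)))) = Add(-12, Mul(6, Mul(Mul(2, C), Add(C, z)))) = Add(-12, Mul(6, Mul(2, C, Add(C, z)))) = Add(-12, Mul(12, C, Add(C, z))))
Function('a')(S, v) = Add(Rational(27, 4), Mul(Rational(1, 8), v), Mul(Rational(1, 8), S, v)) (Function('a')(S, v) = Add(-9, Mul(Rational(1, 8), Add(Mul(Add(-12, Mul(12, Pow(-3, 2)), Mul(12, -3, 2)), Add(5, Mul(-1, Rational(-1, 4)))), Add(Mul(S, v), v)))) = Add(-9, Mul(Rational(1, 8), Add(Mul(Add(-12, Mul(12, 9), -72), Add(5, Rational(1, 4))), Add(v, Mul(S, v))))) = Add(-9, Mul(Rational(1, 8), Add(Mul(Add(-12, 108, -72), Rational(21, 4)), Add(v, Mul(S, v))))) = Add(-9, Mul(Rational(1, 8), Add(Mul(24, Rational(21, 4)), Add(v, Mul(S, v))))) = Add(-9, Mul(Rational(1, 8), Add(126, Add(v, Mul(S, v))))) = Add(-9, Mul(Rational(1, 8), Add(126, v, Mul(S, v)))) = Add(-9, Add(Rational(63, 4), Mul(Rational(1, 8), v), Mul(Rational(1, 8), S, v))) = Add(Rational(27, 4), Mul(Rational(1, 8), v), Mul(Rational(1, 8), S, v)))
Mul(123, Function('a')(-15, -8)) = Mul(123, Add(Rational(27, 4), Mul(Rational(1, 8), -8), Mul(Rational(1, 8), -15, -8))) = Mul(123, Add(Rational(27, 4), -1, 15)) = Mul(123, Rational(83, 4)) = Rational(10209, 4)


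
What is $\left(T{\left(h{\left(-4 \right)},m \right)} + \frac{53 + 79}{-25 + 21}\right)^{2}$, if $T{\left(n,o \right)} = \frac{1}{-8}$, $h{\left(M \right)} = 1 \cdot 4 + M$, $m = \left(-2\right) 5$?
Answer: $\frac{70225}{64} \approx 1097.3$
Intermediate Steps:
$m = -10$
$h{\left(M \right)} = 4 + M$
$T{\left(n,o \right)} = - \frac{1}{8}$
$\left(T{\left(h{\left(-4 \right)},m \right)} + \frac{53 + 79}{-25 + 21}\right)^{2} = \left(- \frac{1}{8} + \frac{53 + 79}{-25 + 21}\right)^{2} = \left(- \frac{1}{8} + \frac{132}{-4}\right)^{2} = \left(- \frac{1}{8} + 132 \left(- \frac{1}{4}\right)\right)^{2} = \left(- \frac{1}{8} - 33\right)^{2} = \left(- \frac{265}{8}\right)^{2} = \frac{70225}{64}$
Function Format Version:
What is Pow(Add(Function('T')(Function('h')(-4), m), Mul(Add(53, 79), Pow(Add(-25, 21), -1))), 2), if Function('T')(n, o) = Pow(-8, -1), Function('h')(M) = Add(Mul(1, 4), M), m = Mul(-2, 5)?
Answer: Rational(70225, 64) ≈ 1097.3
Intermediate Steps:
m = -10
Function('h')(M) = Add(4, M)
Function('T')(n, o) = Rational(-1, 8)
Pow(Add(Function('T')(Function('h')(-4), m), Mul(Add(53, 79), Pow(Add(-25, 21), -1))), 2) = Pow(Add(Rational(-1, 8), Mul(Add(53, 79), Pow(Add(-25, 21), -1))), 2) = Pow(Add(Rational(-1, 8), Mul(132, Pow(-4, -1))), 2) = Pow(Add(Rational(-1, 8), Mul(132, Rational(-1, 4))), 2) = Pow(Add(Rational(-1, 8), -33), 2) = Pow(Rational(-265, 8), 2) = Rational(70225, 64)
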